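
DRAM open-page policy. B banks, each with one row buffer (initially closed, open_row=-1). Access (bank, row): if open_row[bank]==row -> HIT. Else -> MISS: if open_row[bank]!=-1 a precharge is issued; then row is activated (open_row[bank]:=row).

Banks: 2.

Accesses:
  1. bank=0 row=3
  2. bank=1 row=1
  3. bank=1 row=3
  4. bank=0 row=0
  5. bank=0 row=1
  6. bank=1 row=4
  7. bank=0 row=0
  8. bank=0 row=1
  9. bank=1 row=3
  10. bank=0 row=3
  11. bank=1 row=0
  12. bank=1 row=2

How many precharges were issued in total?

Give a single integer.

Answer: 10

Derivation:
Acc 1: bank0 row3 -> MISS (open row3); precharges=0
Acc 2: bank1 row1 -> MISS (open row1); precharges=0
Acc 3: bank1 row3 -> MISS (open row3); precharges=1
Acc 4: bank0 row0 -> MISS (open row0); precharges=2
Acc 5: bank0 row1 -> MISS (open row1); precharges=3
Acc 6: bank1 row4 -> MISS (open row4); precharges=4
Acc 7: bank0 row0 -> MISS (open row0); precharges=5
Acc 8: bank0 row1 -> MISS (open row1); precharges=6
Acc 9: bank1 row3 -> MISS (open row3); precharges=7
Acc 10: bank0 row3 -> MISS (open row3); precharges=8
Acc 11: bank1 row0 -> MISS (open row0); precharges=9
Acc 12: bank1 row2 -> MISS (open row2); precharges=10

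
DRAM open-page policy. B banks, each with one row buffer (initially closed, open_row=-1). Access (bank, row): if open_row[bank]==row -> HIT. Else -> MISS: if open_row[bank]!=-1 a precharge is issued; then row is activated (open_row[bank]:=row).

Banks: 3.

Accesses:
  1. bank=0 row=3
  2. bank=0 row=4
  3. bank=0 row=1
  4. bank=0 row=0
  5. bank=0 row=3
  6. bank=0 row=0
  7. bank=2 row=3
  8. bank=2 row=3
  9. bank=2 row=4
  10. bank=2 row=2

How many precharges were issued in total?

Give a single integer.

Answer: 7

Derivation:
Acc 1: bank0 row3 -> MISS (open row3); precharges=0
Acc 2: bank0 row4 -> MISS (open row4); precharges=1
Acc 3: bank0 row1 -> MISS (open row1); precharges=2
Acc 4: bank0 row0 -> MISS (open row0); precharges=3
Acc 5: bank0 row3 -> MISS (open row3); precharges=4
Acc 6: bank0 row0 -> MISS (open row0); precharges=5
Acc 7: bank2 row3 -> MISS (open row3); precharges=5
Acc 8: bank2 row3 -> HIT
Acc 9: bank2 row4 -> MISS (open row4); precharges=6
Acc 10: bank2 row2 -> MISS (open row2); precharges=7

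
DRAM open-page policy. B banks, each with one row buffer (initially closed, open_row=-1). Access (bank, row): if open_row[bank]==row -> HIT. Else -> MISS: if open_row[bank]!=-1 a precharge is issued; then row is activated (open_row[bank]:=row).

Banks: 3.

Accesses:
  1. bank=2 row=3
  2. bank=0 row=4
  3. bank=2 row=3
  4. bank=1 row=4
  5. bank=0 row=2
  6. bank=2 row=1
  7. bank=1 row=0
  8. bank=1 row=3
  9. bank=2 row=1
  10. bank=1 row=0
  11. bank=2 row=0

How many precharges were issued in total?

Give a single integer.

Answer: 6

Derivation:
Acc 1: bank2 row3 -> MISS (open row3); precharges=0
Acc 2: bank0 row4 -> MISS (open row4); precharges=0
Acc 3: bank2 row3 -> HIT
Acc 4: bank1 row4 -> MISS (open row4); precharges=0
Acc 5: bank0 row2 -> MISS (open row2); precharges=1
Acc 6: bank2 row1 -> MISS (open row1); precharges=2
Acc 7: bank1 row0 -> MISS (open row0); precharges=3
Acc 8: bank1 row3 -> MISS (open row3); precharges=4
Acc 9: bank2 row1 -> HIT
Acc 10: bank1 row0 -> MISS (open row0); precharges=5
Acc 11: bank2 row0 -> MISS (open row0); precharges=6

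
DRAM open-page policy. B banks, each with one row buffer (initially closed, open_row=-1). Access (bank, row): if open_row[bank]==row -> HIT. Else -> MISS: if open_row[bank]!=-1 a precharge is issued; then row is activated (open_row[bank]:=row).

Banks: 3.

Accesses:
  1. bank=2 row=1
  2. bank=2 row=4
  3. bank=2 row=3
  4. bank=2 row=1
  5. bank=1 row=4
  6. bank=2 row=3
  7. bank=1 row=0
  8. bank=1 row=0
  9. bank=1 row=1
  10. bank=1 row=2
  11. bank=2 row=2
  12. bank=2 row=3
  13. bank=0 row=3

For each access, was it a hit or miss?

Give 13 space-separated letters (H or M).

Acc 1: bank2 row1 -> MISS (open row1); precharges=0
Acc 2: bank2 row4 -> MISS (open row4); precharges=1
Acc 3: bank2 row3 -> MISS (open row3); precharges=2
Acc 4: bank2 row1 -> MISS (open row1); precharges=3
Acc 5: bank1 row4 -> MISS (open row4); precharges=3
Acc 6: bank2 row3 -> MISS (open row3); precharges=4
Acc 7: bank1 row0 -> MISS (open row0); precharges=5
Acc 8: bank1 row0 -> HIT
Acc 9: bank1 row1 -> MISS (open row1); precharges=6
Acc 10: bank1 row2 -> MISS (open row2); precharges=7
Acc 11: bank2 row2 -> MISS (open row2); precharges=8
Acc 12: bank2 row3 -> MISS (open row3); precharges=9
Acc 13: bank0 row3 -> MISS (open row3); precharges=9

Answer: M M M M M M M H M M M M M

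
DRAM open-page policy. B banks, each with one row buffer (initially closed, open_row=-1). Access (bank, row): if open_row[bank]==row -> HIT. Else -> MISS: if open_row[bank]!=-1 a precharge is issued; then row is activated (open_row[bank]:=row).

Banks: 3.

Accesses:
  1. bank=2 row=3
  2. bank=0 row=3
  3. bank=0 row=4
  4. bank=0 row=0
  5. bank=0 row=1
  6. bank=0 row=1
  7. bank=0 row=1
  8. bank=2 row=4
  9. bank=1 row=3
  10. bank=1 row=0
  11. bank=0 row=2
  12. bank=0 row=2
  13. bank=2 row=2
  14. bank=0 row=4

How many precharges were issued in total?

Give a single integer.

Acc 1: bank2 row3 -> MISS (open row3); precharges=0
Acc 2: bank0 row3 -> MISS (open row3); precharges=0
Acc 3: bank0 row4 -> MISS (open row4); precharges=1
Acc 4: bank0 row0 -> MISS (open row0); precharges=2
Acc 5: bank0 row1 -> MISS (open row1); precharges=3
Acc 6: bank0 row1 -> HIT
Acc 7: bank0 row1 -> HIT
Acc 8: bank2 row4 -> MISS (open row4); precharges=4
Acc 9: bank1 row3 -> MISS (open row3); precharges=4
Acc 10: bank1 row0 -> MISS (open row0); precharges=5
Acc 11: bank0 row2 -> MISS (open row2); precharges=6
Acc 12: bank0 row2 -> HIT
Acc 13: bank2 row2 -> MISS (open row2); precharges=7
Acc 14: bank0 row4 -> MISS (open row4); precharges=8

Answer: 8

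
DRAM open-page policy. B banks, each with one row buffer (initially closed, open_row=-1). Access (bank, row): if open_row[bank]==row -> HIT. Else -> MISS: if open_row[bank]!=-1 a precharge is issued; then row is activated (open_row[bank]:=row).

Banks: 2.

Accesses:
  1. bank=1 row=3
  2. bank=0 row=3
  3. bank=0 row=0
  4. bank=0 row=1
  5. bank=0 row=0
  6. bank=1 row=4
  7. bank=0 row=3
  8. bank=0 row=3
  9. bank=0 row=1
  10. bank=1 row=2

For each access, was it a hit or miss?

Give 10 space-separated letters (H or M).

Answer: M M M M M M M H M M

Derivation:
Acc 1: bank1 row3 -> MISS (open row3); precharges=0
Acc 2: bank0 row3 -> MISS (open row3); precharges=0
Acc 3: bank0 row0 -> MISS (open row0); precharges=1
Acc 4: bank0 row1 -> MISS (open row1); precharges=2
Acc 5: bank0 row0 -> MISS (open row0); precharges=3
Acc 6: bank1 row4 -> MISS (open row4); precharges=4
Acc 7: bank0 row3 -> MISS (open row3); precharges=5
Acc 8: bank0 row3 -> HIT
Acc 9: bank0 row1 -> MISS (open row1); precharges=6
Acc 10: bank1 row2 -> MISS (open row2); precharges=7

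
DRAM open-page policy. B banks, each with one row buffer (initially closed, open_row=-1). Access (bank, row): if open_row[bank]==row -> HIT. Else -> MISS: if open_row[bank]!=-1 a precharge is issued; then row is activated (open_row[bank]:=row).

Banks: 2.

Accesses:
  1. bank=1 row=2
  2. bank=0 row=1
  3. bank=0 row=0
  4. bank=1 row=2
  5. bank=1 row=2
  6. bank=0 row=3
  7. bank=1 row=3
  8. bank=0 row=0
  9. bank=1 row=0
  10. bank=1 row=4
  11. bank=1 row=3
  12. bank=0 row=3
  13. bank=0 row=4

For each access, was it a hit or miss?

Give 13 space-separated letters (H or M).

Acc 1: bank1 row2 -> MISS (open row2); precharges=0
Acc 2: bank0 row1 -> MISS (open row1); precharges=0
Acc 3: bank0 row0 -> MISS (open row0); precharges=1
Acc 4: bank1 row2 -> HIT
Acc 5: bank1 row2 -> HIT
Acc 6: bank0 row3 -> MISS (open row3); precharges=2
Acc 7: bank1 row3 -> MISS (open row3); precharges=3
Acc 8: bank0 row0 -> MISS (open row0); precharges=4
Acc 9: bank1 row0 -> MISS (open row0); precharges=5
Acc 10: bank1 row4 -> MISS (open row4); precharges=6
Acc 11: bank1 row3 -> MISS (open row3); precharges=7
Acc 12: bank0 row3 -> MISS (open row3); precharges=8
Acc 13: bank0 row4 -> MISS (open row4); precharges=9

Answer: M M M H H M M M M M M M M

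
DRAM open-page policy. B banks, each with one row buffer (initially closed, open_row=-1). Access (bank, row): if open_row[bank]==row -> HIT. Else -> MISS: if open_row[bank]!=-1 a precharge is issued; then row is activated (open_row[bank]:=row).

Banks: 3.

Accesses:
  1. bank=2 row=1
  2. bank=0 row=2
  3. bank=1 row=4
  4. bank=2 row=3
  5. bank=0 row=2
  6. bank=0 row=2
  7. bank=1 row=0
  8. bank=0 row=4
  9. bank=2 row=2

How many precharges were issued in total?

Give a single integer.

Acc 1: bank2 row1 -> MISS (open row1); precharges=0
Acc 2: bank0 row2 -> MISS (open row2); precharges=0
Acc 3: bank1 row4 -> MISS (open row4); precharges=0
Acc 4: bank2 row3 -> MISS (open row3); precharges=1
Acc 5: bank0 row2 -> HIT
Acc 6: bank0 row2 -> HIT
Acc 7: bank1 row0 -> MISS (open row0); precharges=2
Acc 8: bank0 row4 -> MISS (open row4); precharges=3
Acc 9: bank2 row2 -> MISS (open row2); precharges=4

Answer: 4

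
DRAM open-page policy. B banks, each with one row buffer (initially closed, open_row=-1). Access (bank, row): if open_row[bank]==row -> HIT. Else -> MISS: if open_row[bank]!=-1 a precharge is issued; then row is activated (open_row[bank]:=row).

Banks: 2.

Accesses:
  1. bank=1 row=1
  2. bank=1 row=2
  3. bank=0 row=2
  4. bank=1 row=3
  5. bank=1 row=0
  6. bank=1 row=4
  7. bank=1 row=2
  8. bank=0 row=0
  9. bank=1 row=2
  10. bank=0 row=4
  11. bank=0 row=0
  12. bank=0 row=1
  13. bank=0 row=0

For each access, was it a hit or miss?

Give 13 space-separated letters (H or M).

Answer: M M M M M M M M H M M M M

Derivation:
Acc 1: bank1 row1 -> MISS (open row1); precharges=0
Acc 2: bank1 row2 -> MISS (open row2); precharges=1
Acc 3: bank0 row2 -> MISS (open row2); precharges=1
Acc 4: bank1 row3 -> MISS (open row3); precharges=2
Acc 5: bank1 row0 -> MISS (open row0); precharges=3
Acc 6: bank1 row4 -> MISS (open row4); precharges=4
Acc 7: bank1 row2 -> MISS (open row2); precharges=5
Acc 8: bank0 row0 -> MISS (open row0); precharges=6
Acc 9: bank1 row2 -> HIT
Acc 10: bank0 row4 -> MISS (open row4); precharges=7
Acc 11: bank0 row0 -> MISS (open row0); precharges=8
Acc 12: bank0 row1 -> MISS (open row1); precharges=9
Acc 13: bank0 row0 -> MISS (open row0); precharges=10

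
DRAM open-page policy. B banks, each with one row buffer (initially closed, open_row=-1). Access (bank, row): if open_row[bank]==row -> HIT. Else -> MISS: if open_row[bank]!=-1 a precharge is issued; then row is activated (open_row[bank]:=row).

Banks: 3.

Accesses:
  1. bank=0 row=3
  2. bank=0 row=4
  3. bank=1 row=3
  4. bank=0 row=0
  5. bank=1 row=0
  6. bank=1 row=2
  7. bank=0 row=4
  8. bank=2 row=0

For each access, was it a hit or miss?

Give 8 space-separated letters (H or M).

Answer: M M M M M M M M

Derivation:
Acc 1: bank0 row3 -> MISS (open row3); precharges=0
Acc 2: bank0 row4 -> MISS (open row4); precharges=1
Acc 3: bank1 row3 -> MISS (open row3); precharges=1
Acc 4: bank0 row0 -> MISS (open row0); precharges=2
Acc 5: bank1 row0 -> MISS (open row0); precharges=3
Acc 6: bank1 row2 -> MISS (open row2); precharges=4
Acc 7: bank0 row4 -> MISS (open row4); precharges=5
Acc 8: bank2 row0 -> MISS (open row0); precharges=5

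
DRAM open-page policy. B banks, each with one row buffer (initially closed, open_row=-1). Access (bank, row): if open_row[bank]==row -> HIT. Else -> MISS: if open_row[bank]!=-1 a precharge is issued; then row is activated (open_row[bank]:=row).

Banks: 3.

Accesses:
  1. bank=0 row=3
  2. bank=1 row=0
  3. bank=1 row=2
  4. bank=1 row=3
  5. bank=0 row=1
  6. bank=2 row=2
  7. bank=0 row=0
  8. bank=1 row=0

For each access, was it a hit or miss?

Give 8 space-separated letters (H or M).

Acc 1: bank0 row3 -> MISS (open row3); precharges=0
Acc 2: bank1 row0 -> MISS (open row0); precharges=0
Acc 3: bank1 row2 -> MISS (open row2); precharges=1
Acc 4: bank1 row3 -> MISS (open row3); precharges=2
Acc 5: bank0 row1 -> MISS (open row1); precharges=3
Acc 6: bank2 row2 -> MISS (open row2); precharges=3
Acc 7: bank0 row0 -> MISS (open row0); precharges=4
Acc 8: bank1 row0 -> MISS (open row0); precharges=5

Answer: M M M M M M M M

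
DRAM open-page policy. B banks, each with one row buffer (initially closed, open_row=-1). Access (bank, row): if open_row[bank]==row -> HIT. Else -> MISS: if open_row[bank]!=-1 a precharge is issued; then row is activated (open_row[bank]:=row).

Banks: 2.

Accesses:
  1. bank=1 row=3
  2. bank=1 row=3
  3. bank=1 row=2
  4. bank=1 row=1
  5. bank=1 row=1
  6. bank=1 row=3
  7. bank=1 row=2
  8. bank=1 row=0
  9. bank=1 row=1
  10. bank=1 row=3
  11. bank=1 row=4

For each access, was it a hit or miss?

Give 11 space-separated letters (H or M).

Acc 1: bank1 row3 -> MISS (open row3); precharges=0
Acc 2: bank1 row3 -> HIT
Acc 3: bank1 row2 -> MISS (open row2); precharges=1
Acc 4: bank1 row1 -> MISS (open row1); precharges=2
Acc 5: bank1 row1 -> HIT
Acc 6: bank1 row3 -> MISS (open row3); precharges=3
Acc 7: bank1 row2 -> MISS (open row2); precharges=4
Acc 8: bank1 row0 -> MISS (open row0); precharges=5
Acc 9: bank1 row1 -> MISS (open row1); precharges=6
Acc 10: bank1 row3 -> MISS (open row3); precharges=7
Acc 11: bank1 row4 -> MISS (open row4); precharges=8

Answer: M H M M H M M M M M M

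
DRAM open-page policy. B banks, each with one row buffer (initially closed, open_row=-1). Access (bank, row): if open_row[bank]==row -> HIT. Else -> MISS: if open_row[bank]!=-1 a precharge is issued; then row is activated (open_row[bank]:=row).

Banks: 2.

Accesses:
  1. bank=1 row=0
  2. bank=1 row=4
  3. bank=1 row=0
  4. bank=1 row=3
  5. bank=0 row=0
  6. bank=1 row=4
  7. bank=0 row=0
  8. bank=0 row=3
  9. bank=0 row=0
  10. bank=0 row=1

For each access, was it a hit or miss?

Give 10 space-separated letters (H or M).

Answer: M M M M M M H M M M

Derivation:
Acc 1: bank1 row0 -> MISS (open row0); precharges=0
Acc 2: bank1 row4 -> MISS (open row4); precharges=1
Acc 3: bank1 row0 -> MISS (open row0); precharges=2
Acc 4: bank1 row3 -> MISS (open row3); precharges=3
Acc 5: bank0 row0 -> MISS (open row0); precharges=3
Acc 6: bank1 row4 -> MISS (open row4); precharges=4
Acc 7: bank0 row0 -> HIT
Acc 8: bank0 row3 -> MISS (open row3); precharges=5
Acc 9: bank0 row0 -> MISS (open row0); precharges=6
Acc 10: bank0 row1 -> MISS (open row1); precharges=7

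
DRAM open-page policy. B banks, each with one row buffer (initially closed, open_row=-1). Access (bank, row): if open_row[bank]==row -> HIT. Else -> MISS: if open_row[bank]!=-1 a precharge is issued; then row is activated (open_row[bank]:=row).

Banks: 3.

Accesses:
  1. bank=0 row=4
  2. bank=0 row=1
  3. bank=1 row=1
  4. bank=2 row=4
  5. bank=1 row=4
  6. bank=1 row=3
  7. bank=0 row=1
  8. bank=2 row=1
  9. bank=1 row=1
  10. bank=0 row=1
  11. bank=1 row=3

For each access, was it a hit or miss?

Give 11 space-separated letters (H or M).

Acc 1: bank0 row4 -> MISS (open row4); precharges=0
Acc 2: bank0 row1 -> MISS (open row1); precharges=1
Acc 3: bank1 row1 -> MISS (open row1); precharges=1
Acc 4: bank2 row4 -> MISS (open row4); precharges=1
Acc 5: bank1 row4 -> MISS (open row4); precharges=2
Acc 6: bank1 row3 -> MISS (open row3); precharges=3
Acc 7: bank0 row1 -> HIT
Acc 8: bank2 row1 -> MISS (open row1); precharges=4
Acc 9: bank1 row1 -> MISS (open row1); precharges=5
Acc 10: bank0 row1 -> HIT
Acc 11: bank1 row3 -> MISS (open row3); precharges=6

Answer: M M M M M M H M M H M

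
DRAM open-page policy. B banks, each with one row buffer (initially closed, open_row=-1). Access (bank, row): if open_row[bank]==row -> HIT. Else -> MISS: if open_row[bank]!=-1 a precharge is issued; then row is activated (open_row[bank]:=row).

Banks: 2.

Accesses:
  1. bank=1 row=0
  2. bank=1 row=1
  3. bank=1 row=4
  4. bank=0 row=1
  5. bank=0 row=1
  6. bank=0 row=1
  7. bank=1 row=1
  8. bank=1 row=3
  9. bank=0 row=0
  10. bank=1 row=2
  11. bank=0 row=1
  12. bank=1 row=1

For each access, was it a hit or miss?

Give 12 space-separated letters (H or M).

Answer: M M M M H H M M M M M M

Derivation:
Acc 1: bank1 row0 -> MISS (open row0); precharges=0
Acc 2: bank1 row1 -> MISS (open row1); precharges=1
Acc 3: bank1 row4 -> MISS (open row4); precharges=2
Acc 4: bank0 row1 -> MISS (open row1); precharges=2
Acc 5: bank0 row1 -> HIT
Acc 6: bank0 row1 -> HIT
Acc 7: bank1 row1 -> MISS (open row1); precharges=3
Acc 8: bank1 row3 -> MISS (open row3); precharges=4
Acc 9: bank0 row0 -> MISS (open row0); precharges=5
Acc 10: bank1 row2 -> MISS (open row2); precharges=6
Acc 11: bank0 row1 -> MISS (open row1); precharges=7
Acc 12: bank1 row1 -> MISS (open row1); precharges=8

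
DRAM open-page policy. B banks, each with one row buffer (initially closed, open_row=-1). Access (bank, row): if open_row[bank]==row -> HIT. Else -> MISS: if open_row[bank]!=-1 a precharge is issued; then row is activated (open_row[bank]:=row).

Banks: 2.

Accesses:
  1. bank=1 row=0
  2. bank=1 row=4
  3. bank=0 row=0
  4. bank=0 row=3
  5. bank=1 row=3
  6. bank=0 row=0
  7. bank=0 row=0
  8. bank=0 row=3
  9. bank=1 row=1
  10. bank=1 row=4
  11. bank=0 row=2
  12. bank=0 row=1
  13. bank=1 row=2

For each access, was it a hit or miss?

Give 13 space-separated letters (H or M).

Answer: M M M M M M H M M M M M M

Derivation:
Acc 1: bank1 row0 -> MISS (open row0); precharges=0
Acc 2: bank1 row4 -> MISS (open row4); precharges=1
Acc 3: bank0 row0 -> MISS (open row0); precharges=1
Acc 4: bank0 row3 -> MISS (open row3); precharges=2
Acc 5: bank1 row3 -> MISS (open row3); precharges=3
Acc 6: bank0 row0 -> MISS (open row0); precharges=4
Acc 7: bank0 row0 -> HIT
Acc 8: bank0 row3 -> MISS (open row3); precharges=5
Acc 9: bank1 row1 -> MISS (open row1); precharges=6
Acc 10: bank1 row4 -> MISS (open row4); precharges=7
Acc 11: bank0 row2 -> MISS (open row2); precharges=8
Acc 12: bank0 row1 -> MISS (open row1); precharges=9
Acc 13: bank1 row2 -> MISS (open row2); precharges=10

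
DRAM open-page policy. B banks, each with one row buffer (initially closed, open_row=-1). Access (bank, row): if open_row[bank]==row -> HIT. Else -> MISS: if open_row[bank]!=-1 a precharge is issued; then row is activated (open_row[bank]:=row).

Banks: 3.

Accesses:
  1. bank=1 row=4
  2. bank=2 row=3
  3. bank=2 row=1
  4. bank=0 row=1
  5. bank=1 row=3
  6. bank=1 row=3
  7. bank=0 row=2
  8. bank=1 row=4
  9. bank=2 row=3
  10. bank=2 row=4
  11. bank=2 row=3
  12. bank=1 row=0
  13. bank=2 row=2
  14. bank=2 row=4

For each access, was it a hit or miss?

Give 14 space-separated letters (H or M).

Acc 1: bank1 row4 -> MISS (open row4); precharges=0
Acc 2: bank2 row3 -> MISS (open row3); precharges=0
Acc 3: bank2 row1 -> MISS (open row1); precharges=1
Acc 4: bank0 row1 -> MISS (open row1); precharges=1
Acc 5: bank1 row3 -> MISS (open row3); precharges=2
Acc 6: bank1 row3 -> HIT
Acc 7: bank0 row2 -> MISS (open row2); precharges=3
Acc 8: bank1 row4 -> MISS (open row4); precharges=4
Acc 9: bank2 row3 -> MISS (open row3); precharges=5
Acc 10: bank2 row4 -> MISS (open row4); precharges=6
Acc 11: bank2 row3 -> MISS (open row3); precharges=7
Acc 12: bank1 row0 -> MISS (open row0); precharges=8
Acc 13: bank2 row2 -> MISS (open row2); precharges=9
Acc 14: bank2 row4 -> MISS (open row4); precharges=10

Answer: M M M M M H M M M M M M M M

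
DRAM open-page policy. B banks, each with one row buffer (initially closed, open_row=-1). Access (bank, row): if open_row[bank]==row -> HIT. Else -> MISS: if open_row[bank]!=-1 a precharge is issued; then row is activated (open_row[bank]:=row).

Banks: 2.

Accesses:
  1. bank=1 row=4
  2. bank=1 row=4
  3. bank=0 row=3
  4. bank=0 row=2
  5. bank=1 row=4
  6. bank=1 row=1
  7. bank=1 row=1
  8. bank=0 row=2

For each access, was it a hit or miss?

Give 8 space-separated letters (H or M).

Acc 1: bank1 row4 -> MISS (open row4); precharges=0
Acc 2: bank1 row4 -> HIT
Acc 3: bank0 row3 -> MISS (open row3); precharges=0
Acc 4: bank0 row2 -> MISS (open row2); precharges=1
Acc 5: bank1 row4 -> HIT
Acc 6: bank1 row1 -> MISS (open row1); precharges=2
Acc 7: bank1 row1 -> HIT
Acc 8: bank0 row2 -> HIT

Answer: M H M M H M H H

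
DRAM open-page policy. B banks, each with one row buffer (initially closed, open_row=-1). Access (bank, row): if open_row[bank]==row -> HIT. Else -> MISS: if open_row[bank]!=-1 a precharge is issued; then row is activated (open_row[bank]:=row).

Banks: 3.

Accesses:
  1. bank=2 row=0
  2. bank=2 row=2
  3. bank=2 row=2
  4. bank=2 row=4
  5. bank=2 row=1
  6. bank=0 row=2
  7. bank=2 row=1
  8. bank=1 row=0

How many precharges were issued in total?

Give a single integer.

Acc 1: bank2 row0 -> MISS (open row0); precharges=0
Acc 2: bank2 row2 -> MISS (open row2); precharges=1
Acc 3: bank2 row2 -> HIT
Acc 4: bank2 row4 -> MISS (open row4); precharges=2
Acc 5: bank2 row1 -> MISS (open row1); precharges=3
Acc 6: bank0 row2 -> MISS (open row2); precharges=3
Acc 7: bank2 row1 -> HIT
Acc 8: bank1 row0 -> MISS (open row0); precharges=3

Answer: 3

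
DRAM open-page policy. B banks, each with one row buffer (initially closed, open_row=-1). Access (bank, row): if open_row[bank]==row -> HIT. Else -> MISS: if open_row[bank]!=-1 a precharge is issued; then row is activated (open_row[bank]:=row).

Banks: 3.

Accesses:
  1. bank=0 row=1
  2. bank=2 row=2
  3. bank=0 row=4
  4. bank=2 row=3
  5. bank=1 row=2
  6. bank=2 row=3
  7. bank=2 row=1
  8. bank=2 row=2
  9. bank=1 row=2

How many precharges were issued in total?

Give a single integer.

Answer: 4

Derivation:
Acc 1: bank0 row1 -> MISS (open row1); precharges=0
Acc 2: bank2 row2 -> MISS (open row2); precharges=0
Acc 3: bank0 row4 -> MISS (open row4); precharges=1
Acc 4: bank2 row3 -> MISS (open row3); precharges=2
Acc 5: bank1 row2 -> MISS (open row2); precharges=2
Acc 6: bank2 row3 -> HIT
Acc 7: bank2 row1 -> MISS (open row1); precharges=3
Acc 8: bank2 row2 -> MISS (open row2); precharges=4
Acc 9: bank1 row2 -> HIT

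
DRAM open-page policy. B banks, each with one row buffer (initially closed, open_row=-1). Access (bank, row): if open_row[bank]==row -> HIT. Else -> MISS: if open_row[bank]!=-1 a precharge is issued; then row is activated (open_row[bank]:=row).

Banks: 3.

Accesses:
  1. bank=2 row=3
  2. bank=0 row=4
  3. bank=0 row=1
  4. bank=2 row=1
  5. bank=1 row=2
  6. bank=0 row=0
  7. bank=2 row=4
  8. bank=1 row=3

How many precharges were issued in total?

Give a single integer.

Answer: 5

Derivation:
Acc 1: bank2 row3 -> MISS (open row3); precharges=0
Acc 2: bank0 row4 -> MISS (open row4); precharges=0
Acc 3: bank0 row1 -> MISS (open row1); precharges=1
Acc 4: bank2 row1 -> MISS (open row1); precharges=2
Acc 5: bank1 row2 -> MISS (open row2); precharges=2
Acc 6: bank0 row0 -> MISS (open row0); precharges=3
Acc 7: bank2 row4 -> MISS (open row4); precharges=4
Acc 8: bank1 row3 -> MISS (open row3); precharges=5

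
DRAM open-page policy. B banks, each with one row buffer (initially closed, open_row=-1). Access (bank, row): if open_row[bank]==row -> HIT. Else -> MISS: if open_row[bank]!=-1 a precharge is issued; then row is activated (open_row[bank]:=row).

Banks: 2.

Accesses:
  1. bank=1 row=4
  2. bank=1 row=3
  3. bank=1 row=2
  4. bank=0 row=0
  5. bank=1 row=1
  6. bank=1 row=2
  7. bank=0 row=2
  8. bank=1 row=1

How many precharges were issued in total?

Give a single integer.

Acc 1: bank1 row4 -> MISS (open row4); precharges=0
Acc 2: bank1 row3 -> MISS (open row3); precharges=1
Acc 3: bank1 row2 -> MISS (open row2); precharges=2
Acc 4: bank0 row0 -> MISS (open row0); precharges=2
Acc 5: bank1 row1 -> MISS (open row1); precharges=3
Acc 6: bank1 row2 -> MISS (open row2); precharges=4
Acc 7: bank0 row2 -> MISS (open row2); precharges=5
Acc 8: bank1 row1 -> MISS (open row1); precharges=6

Answer: 6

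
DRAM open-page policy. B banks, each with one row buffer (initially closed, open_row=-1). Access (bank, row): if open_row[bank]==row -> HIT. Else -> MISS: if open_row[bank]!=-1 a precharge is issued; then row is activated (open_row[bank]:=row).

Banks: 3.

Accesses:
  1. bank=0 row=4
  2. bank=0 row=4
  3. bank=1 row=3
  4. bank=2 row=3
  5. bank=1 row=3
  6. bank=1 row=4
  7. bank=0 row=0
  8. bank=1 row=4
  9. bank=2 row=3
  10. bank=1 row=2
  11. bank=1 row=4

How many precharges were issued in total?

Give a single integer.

Acc 1: bank0 row4 -> MISS (open row4); precharges=0
Acc 2: bank0 row4 -> HIT
Acc 3: bank1 row3 -> MISS (open row3); precharges=0
Acc 4: bank2 row3 -> MISS (open row3); precharges=0
Acc 5: bank1 row3 -> HIT
Acc 6: bank1 row4 -> MISS (open row4); precharges=1
Acc 7: bank0 row0 -> MISS (open row0); precharges=2
Acc 8: bank1 row4 -> HIT
Acc 9: bank2 row3 -> HIT
Acc 10: bank1 row2 -> MISS (open row2); precharges=3
Acc 11: bank1 row4 -> MISS (open row4); precharges=4

Answer: 4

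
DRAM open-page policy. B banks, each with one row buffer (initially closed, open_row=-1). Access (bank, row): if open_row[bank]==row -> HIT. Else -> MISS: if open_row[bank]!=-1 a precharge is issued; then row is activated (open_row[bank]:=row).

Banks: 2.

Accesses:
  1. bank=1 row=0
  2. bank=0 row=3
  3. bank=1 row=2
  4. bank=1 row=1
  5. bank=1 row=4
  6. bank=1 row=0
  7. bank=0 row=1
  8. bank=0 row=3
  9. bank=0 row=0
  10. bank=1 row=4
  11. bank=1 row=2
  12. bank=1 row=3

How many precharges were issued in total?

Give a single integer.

Answer: 10

Derivation:
Acc 1: bank1 row0 -> MISS (open row0); precharges=0
Acc 2: bank0 row3 -> MISS (open row3); precharges=0
Acc 3: bank1 row2 -> MISS (open row2); precharges=1
Acc 4: bank1 row1 -> MISS (open row1); precharges=2
Acc 5: bank1 row4 -> MISS (open row4); precharges=3
Acc 6: bank1 row0 -> MISS (open row0); precharges=4
Acc 7: bank0 row1 -> MISS (open row1); precharges=5
Acc 8: bank0 row3 -> MISS (open row3); precharges=6
Acc 9: bank0 row0 -> MISS (open row0); precharges=7
Acc 10: bank1 row4 -> MISS (open row4); precharges=8
Acc 11: bank1 row2 -> MISS (open row2); precharges=9
Acc 12: bank1 row3 -> MISS (open row3); precharges=10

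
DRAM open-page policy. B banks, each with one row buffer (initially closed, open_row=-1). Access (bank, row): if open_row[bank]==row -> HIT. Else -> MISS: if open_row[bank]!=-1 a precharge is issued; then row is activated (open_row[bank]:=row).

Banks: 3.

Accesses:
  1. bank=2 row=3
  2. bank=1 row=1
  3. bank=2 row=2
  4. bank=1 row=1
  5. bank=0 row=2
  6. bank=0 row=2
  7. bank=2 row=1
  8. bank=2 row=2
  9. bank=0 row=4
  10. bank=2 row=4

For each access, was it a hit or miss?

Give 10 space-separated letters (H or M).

Answer: M M M H M H M M M M

Derivation:
Acc 1: bank2 row3 -> MISS (open row3); precharges=0
Acc 2: bank1 row1 -> MISS (open row1); precharges=0
Acc 3: bank2 row2 -> MISS (open row2); precharges=1
Acc 4: bank1 row1 -> HIT
Acc 5: bank0 row2 -> MISS (open row2); precharges=1
Acc 6: bank0 row2 -> HIT
Acc 7: bank2 row1 -> MISS (open row1); precharges=2
Acc 8: bank2 row2 -> MISS (open row2); precharges=3
Acc 9: bank0 row4 -> MISS (open row4); precharges=4
Acc 10: bank2 row4 -> MISS (open row4); precharges=5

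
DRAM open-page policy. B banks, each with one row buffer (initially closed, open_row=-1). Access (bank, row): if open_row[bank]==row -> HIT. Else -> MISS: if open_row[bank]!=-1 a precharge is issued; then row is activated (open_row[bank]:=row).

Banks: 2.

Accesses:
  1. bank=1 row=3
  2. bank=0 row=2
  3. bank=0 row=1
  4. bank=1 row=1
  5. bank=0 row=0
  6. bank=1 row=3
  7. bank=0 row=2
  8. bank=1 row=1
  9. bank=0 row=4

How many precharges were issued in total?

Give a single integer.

Acc 1: bank1 row3 -> MISS (open row3); precharges=0
Acc 2: bank0 row2 -> MISS (open row2); precharges=0
Acc 3: bank0 row1 -> MISS (open row1); precharges=1
Acc 4: bank1 row1 -> MISS (open row1); precharges=2
Acc 5: bank0 row0 -> MISS (open row0); precharges=3
Acc 6: bank1 row3 -> MISS (open row3); precharges=4
Acc 7: bank0 row2 -> MISS (open row2); precharges=5
Acc 8: bank1 row1 -> MISS (open row1); precharges=6
Acc 9: bank0 row4 -> MISS (open row4); precharges=7

Answer: 7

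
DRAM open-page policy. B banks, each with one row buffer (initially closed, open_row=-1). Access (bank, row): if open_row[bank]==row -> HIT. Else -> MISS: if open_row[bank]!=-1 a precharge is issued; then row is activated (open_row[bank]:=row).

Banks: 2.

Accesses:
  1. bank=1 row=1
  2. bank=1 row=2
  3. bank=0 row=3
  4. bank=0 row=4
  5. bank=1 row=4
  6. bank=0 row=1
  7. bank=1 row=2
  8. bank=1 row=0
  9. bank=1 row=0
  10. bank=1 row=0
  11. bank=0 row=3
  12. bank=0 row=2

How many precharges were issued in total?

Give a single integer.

Answer: 8

Derivation:
Acc 1: bank1 row1 -> MISS (open row1); precharges=0
Acc 2: bank1 row2 -> MISS (open row2); precharges=1
Acc 3: bank0 row3 -> MISS (open row3); precharges=1
Acc 4: bank0 row4 -> MISS (open row4); precharges=2
Acc 5: bank1 row4 -> MISS (open row4); precharges=3
Acc 6: bank0 row1 -> MISS (open row1); precharges=4
Acc 7: bank1 row2 -> MISS (open row2); precharges=5
Acc 8: bank1 row0 -> MISS (open row0); precharges=6
Acc 9: bank1 row0 -> HIT
Acc 10: bank1 row0 -> HIT
Acc 11: bank0 row3 -> MISS (open row3); precharges=7
Acc 12: bank0 row2 -> MISS (open row2); precharges=8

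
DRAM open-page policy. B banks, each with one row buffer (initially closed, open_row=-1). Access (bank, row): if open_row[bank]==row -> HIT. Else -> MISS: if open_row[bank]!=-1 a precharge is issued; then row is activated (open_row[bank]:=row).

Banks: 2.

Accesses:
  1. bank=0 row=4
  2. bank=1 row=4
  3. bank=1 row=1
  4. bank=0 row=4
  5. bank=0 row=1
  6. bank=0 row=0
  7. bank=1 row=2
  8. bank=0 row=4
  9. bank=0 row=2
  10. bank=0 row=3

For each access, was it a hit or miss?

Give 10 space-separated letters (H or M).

Answer: M M M H M M M M M M

Derivation:
Acc 1: bank0 row4 -> MISS (open row4); precharges=0
Acc 2: bank1 row4 -> MISS (open row4); precharges=0
Acc 3: bank1 row1 -> MISS (open row1); precharges=1
Acc 4: bank0 row4 -> HIT
Acc 5: bank0 row1 -> MISS (open row1); precharges=2
Acc 6: bank0 row0 -> MISS (open row0); precharges=3
Acc 7: bank1 row2 -> MISS (open row2); precharges=4
Acc 8: bank0 row4 -> MISS (open row4); precharges=5
Acc 9: bank0 row2 -> MISS (open row2); precharges=6
Acc 10: bank0 row3 -> MISS (open row3); precharges=7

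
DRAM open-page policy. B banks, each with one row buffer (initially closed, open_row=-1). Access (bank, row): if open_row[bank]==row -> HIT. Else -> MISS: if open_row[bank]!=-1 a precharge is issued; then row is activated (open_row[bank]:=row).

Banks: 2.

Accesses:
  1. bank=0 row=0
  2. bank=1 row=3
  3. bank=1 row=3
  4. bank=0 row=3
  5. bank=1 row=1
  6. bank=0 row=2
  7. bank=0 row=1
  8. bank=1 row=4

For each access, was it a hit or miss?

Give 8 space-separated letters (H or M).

Answer: M M H M M M M M

Derivation:
Acc 1: bank0 row0 -> MISS (open row0); precharges=0
Acc 2: bank1 row3 -> MISS (open row3); precharges=0
Acc 3: bank1 row3 -> HIT
Acc 4: bank0 row3 -> MISS (open row3); precharges=1
Acc 5: bank1 row1 -> MISS (open row1); precharges=2
Acc 6: bank0 row2 -> MISS (open row2); precharges=3
Acc 7: bank0 row1 -> MISS (open row1); precharges=4
Acc 8: bank1 row4 -> MISS (open row4); precharges=5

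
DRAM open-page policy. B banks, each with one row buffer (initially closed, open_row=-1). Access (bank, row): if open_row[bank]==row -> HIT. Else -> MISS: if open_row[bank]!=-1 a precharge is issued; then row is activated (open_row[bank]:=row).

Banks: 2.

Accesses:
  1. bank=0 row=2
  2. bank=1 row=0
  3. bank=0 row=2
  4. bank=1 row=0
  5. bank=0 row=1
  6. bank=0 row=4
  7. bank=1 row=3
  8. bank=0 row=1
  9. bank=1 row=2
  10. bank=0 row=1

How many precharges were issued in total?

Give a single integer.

Answer: 5

Derivation:
Acc 1: bank0 row2 -> MISS (open row2); precharges=0
Acc 2: bank1 row0 -> MISS (open row0); precharges=0
Acc 3: bank0 row2 -> HIT
Acc 4: bank1 row0 -> HIT
Acc 5: bank0 row1 -> MISS (open row1); precharges=1
Acc 6: bank0 row4 -> MISS (open row4); precharges=2
Acc 7: bank1 row3 -> MISS (open row3); precharges=3
Acc 8: bank0 row1 -> MISS (open row1); precharges=4
Acc 9: bank1 row2 -> MISS (open row2); precharges=5
Acc 10: bank0 row1 -> HIT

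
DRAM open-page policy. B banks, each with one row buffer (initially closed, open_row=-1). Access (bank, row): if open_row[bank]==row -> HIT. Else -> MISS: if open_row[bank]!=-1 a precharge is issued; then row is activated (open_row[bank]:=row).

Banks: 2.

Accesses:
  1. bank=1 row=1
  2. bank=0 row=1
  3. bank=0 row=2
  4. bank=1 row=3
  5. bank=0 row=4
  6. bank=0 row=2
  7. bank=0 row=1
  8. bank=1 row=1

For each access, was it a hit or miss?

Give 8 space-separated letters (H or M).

Acc 1: bank1 row1 -> MISS (open row1); precharges=0
Acc 2: bank0 row1 -> MISS (open row1); precharges=0
Acc 3: bank0 row2 -> MISS (open row2); precharges=1
Acc 4: bank1 row3 -> MISS (open row3); precharges=2
Acc 5: bank0 row4 -> MISS (open row4); precharges=3
Acc 6: bank0 row2 -> MISS (open row2); precharges=4
Acc 7: bank0 row1 -> MISS (open row1); precharges=5
Acc 8: bank1 row1 -> MISS (open row1); precharges=6

Answer: M M M M M M M M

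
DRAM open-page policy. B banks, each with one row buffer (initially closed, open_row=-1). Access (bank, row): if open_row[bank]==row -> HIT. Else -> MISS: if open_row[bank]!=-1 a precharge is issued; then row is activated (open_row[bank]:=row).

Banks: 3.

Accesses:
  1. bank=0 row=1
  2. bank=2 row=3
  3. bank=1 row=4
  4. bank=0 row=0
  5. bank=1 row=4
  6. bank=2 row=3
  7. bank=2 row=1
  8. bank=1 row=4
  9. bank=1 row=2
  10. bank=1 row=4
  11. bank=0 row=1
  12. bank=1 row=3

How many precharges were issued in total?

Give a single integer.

Acc 1: bank0 row1 -> MISS (open row1); precharges=0
Acc 2: bank2 row3 -> MISS (open row3); precharges=0
Acc 3: bank1 row4 -> MISS (open row4); precharges=0
Acc 4: bank0 row0 -> MISS (open row0); precharges=1
Acc 5: bank1 row4 -> HIT
Acc 6: bank2 row3 -> HIT
Acc 7: bank2 row1 -> MISS (open row1); precharges=2
Acc 8: bank1 row4 -> HIT
Acc 9: bank1 row2 -> MISS (open row2); precharges=3
Acc 10: bank1 row4 -> MISS (open row4); precharges=4
Acc 11: bank0 row1 -> MISS (open row1); precharges=5
Acc 12: bank1 row3 -> MISS (open row3); precharges=6

Answer: 6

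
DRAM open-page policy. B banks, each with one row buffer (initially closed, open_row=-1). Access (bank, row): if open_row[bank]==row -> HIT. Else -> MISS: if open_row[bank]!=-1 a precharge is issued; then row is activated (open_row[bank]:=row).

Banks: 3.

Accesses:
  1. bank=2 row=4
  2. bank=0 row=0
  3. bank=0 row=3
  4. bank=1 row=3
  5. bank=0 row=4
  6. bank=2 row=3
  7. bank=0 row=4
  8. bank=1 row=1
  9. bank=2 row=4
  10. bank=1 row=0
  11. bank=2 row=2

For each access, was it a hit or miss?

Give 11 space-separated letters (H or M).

Answer: M M M M M M H M M M M

Derivation:
Acc 1: bank2 row4 -> MISS (open row4); precharges=0
Acc 2: bank0 row0 -> MISS (open row0); precharges=0
Acc 3: bank0 row3 -> MISS (open row3); precharges=1
Acc 4: bank1 row3 -> MISS (open row3); precharges=1
Acc 5: bank0 row4 -> MISS (open row4); precharges=2
Acc 6: bank2 row3 -> MISS (open row3); precharges=3
Acc 7: bank0 row4 -> HIT
Acc 8: bank1 row1 -> MISS (open row1); precharges=4
Acc 9: bank2 row4 -> MISS (open row4); precharges=5
Acc 10: bank1 row0 -> MISS (open row0); precharges=6
Acc 11: bank2 row2 -> MISS (open row2); precharges=7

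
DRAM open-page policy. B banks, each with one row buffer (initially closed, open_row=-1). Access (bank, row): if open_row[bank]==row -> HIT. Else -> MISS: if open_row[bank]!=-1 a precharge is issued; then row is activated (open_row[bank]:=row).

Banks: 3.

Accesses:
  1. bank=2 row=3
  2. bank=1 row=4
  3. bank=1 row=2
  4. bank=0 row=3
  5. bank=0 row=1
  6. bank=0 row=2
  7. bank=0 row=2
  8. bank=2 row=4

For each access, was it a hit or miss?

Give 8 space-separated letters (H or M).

Acc 1: bank2 row3 -> MISS (open row3); precharges=0
Acc 2: bank1 row4 -> MISS (open row4); precharges=0
Acc 3: bank1 row2 -> MISS (open row2); precharges=1
Acc 4: bank0 row3 -> MISS (open row3); precharges=1
Acc 5: bank0 row1 -> MISS (open row1); precharges=2
Acc 6: bank0 row2 -> MISS (open row2); precharges=3
Acc 7: bank0 row2 -> HIT
Acc 8: bank2 row4 -> MISS (open row4); precharges=4

Answer: M M M M M M H M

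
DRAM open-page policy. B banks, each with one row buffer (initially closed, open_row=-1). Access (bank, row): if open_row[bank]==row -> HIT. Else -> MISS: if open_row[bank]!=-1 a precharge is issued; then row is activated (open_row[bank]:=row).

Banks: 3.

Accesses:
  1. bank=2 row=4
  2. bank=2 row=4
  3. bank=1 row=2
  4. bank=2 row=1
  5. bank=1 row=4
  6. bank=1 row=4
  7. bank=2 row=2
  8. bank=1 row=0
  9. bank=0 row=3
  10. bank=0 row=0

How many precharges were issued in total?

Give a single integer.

Answer: 5

Derivation:
Acc 1: bank2 row4 -> MISS (open row4); precharges=0
Acc 2: bank2 row4 -> HIT
Acc 3: bank1 row2 -> MISS (open row2); precharges=0
Acc 4: bank2 row1 -> MISS (open row1); precharges=1
Acc 5: bank1 row4 -> MISS (open row4); precharges=2
Acc 6: bank1 row4 -> HIT
Acc 7: bank2 row2 -> MISS (open row2); precharges=3
Acc 8: bank1 row0 -> MISS (open row0); precharges=4
Acc 9: bank0 row3 -> MISS (open row3); precharges=4
Acc 10: bank0 row0 -> MISS (open row0); precharges=5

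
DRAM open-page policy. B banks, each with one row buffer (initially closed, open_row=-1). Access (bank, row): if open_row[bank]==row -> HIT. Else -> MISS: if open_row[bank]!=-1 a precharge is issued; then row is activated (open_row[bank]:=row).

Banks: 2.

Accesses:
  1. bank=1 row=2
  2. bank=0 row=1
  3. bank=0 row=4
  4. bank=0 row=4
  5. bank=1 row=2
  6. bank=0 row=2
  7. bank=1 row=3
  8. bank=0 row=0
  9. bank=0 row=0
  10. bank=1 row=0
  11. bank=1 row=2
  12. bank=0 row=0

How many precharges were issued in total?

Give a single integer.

Answer: 6

Derivation:
Acc 1: bank1 row2 -> MISS (open row2); precharges=0
Acc 2: bank0 row1 -> MISS (open row1); precharges=0
Acc 3: bank0 row4 -> MISS (open row4); precharges=1
Acc 4: bank0 row4 -> HIT
Acc 5: bank1 row2 -> HIT
Acc 6: bank0 row2 -> MISS (open row2); precharges=2
Acc 7: bank1 row3 -> MISS (open row3); precharges=3
Acc 8: bank0 row0 -> MISS (open row0); precharges=4
Acc 9: bank0 row0 -> HIT
Acc 10: bank1 row0 -> MISS (open row0); precharges=5
Acc 11: bank1 row2 -> MISS (open row2); precharges=6
Acc 12: bank0 row0 -> HIT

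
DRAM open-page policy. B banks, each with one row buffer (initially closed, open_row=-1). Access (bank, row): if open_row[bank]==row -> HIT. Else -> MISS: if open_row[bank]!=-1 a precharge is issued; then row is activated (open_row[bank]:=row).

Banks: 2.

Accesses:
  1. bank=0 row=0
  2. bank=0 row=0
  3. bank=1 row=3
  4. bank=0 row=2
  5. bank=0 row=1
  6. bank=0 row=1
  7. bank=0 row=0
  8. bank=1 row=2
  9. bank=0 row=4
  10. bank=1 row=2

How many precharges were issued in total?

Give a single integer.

Acc 1: bank0 row0 -> MISS (open row0); precharges=0
Acc 2: bank0 row0 -> HIT
Acc 3: bank1 row3 -> MISS (open row3); precharges=0
Acc 4: bank0 row2 -> MISS (open row2); precharges=1
Acc 5: bank0 row1 -> MISS (open row1); precharges=2
Acc 6: bank0 row1 -> HIT
Acc 7: bank0 row0 -> MISS (open row0); precharges=3
Acc 8: bank1 row2 -> MISS (open row2); precharges=4
Acc 9: bank0 row4 -> MISS (open row4); precharges=5
Acc 10: bank1 row2 -> HIT

Answer: 5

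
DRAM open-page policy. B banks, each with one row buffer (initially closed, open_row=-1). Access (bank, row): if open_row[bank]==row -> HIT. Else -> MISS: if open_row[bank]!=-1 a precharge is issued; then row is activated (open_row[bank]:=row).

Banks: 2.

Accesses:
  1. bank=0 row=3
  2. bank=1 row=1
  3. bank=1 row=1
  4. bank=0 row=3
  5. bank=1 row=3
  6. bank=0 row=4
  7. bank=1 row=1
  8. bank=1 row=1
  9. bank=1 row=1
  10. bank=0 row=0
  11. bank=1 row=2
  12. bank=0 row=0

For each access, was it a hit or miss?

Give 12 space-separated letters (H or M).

Acc 1: bank0 row3 -> MISS (open row3); precharges=0
Acc 2: bank1 row1 -> MISS (open row1); precharges=0
Acc 3: bank1 row1 -> HIT
Acc 4: bank0 row3 -> HIT
Acc 5: bank1 row3 -> MISS (open row3); precharges=1
Acc 6: bank0 row4 -> MISS (open row4); precharges=2
Acc 7: bank1 row1 -> MISS (open row1); precharges=3
Acc 8: bank1 row1 -> HIT
Acc 9: bank1 row1 -> HIT
Acc 10: bank0 row0 -> MISS (open row0); precharges=4
Acc 11: bank1 row2 -> MISS (open row2); precharges=5
Acc 12: bank0 row0 -> HIT

Answer: M M H H M M M H H M M H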